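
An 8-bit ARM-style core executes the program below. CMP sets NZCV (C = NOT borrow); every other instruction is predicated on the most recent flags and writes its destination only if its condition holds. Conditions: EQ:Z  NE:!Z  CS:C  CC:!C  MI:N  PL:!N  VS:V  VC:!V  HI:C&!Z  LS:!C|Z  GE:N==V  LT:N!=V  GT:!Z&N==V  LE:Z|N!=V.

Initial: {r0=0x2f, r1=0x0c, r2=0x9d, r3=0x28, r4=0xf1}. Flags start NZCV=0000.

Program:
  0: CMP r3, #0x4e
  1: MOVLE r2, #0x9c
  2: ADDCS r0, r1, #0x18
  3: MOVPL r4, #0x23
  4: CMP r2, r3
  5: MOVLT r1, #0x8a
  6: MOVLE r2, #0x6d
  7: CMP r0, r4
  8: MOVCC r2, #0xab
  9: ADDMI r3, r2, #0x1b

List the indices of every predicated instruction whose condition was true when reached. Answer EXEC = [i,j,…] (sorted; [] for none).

EXEC = [1,5,6,8]

[0] flags=1000 → (cmp)
[1] flags=1000 LE?T → r2=0x9c
[2] flags=1000 CS?F → skip
[3] flags=1000 PL?F → skip
[4] flags=0011 → (cmp)
[5] flags=0011 LT?T → r1=0x8a
[6] flags=0011 LE?T → r2=0x6d
[7] flags=0000 → (cmp)
[8] flags=0000 CC?T → r2=0xab
[9] flags=0000 MI?F → skip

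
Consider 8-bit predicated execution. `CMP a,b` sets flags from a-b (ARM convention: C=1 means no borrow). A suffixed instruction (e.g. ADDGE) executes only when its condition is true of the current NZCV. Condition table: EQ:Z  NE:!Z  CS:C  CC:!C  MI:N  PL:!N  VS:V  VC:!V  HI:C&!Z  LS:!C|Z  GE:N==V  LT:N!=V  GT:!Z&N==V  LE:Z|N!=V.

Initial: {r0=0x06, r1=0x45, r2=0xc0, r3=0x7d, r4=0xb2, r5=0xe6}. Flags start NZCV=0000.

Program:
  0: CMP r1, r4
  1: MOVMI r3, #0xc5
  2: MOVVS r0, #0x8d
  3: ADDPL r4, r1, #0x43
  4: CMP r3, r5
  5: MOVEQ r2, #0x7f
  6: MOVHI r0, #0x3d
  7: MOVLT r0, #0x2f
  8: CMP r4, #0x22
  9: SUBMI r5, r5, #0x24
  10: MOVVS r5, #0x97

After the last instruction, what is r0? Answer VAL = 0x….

VAL = 0x2f

0: ✓ CMP  NZCV=1001
1: ✓ MOVMI  r3←0xc5
2: ✓ MOVVS  r0←0x8d
3: · ADDPL
4: ✓ CMP  NZCV=1000
5: · MOVEQ
6: · MOVHI
7: ✓ MOVLT  r0←0x2f
8: ✓ CMP  NZCV=1010
9: ✓ SUBMI  r5←0xc2
10: · MOVVS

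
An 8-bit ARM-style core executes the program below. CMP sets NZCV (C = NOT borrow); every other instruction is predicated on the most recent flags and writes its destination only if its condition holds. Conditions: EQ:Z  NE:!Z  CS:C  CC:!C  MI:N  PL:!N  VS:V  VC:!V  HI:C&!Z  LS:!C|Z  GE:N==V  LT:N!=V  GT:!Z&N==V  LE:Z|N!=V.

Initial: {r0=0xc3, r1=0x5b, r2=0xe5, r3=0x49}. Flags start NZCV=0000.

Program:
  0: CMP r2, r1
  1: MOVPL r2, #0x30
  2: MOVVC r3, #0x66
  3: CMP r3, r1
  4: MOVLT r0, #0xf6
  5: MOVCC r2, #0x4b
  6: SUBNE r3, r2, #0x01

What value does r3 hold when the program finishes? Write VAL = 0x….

[0] flags=1010 → (cmp)
[1] flags=1010 PL?F → skip
[2] flags=1010 VC?T → r3=0x66
[3] flags=0010 → (cmp)
[4] flags=0010 LT?F → skip
[5] flags=0010 CC?F → skip
[6] flags=0010 NE?T → r3=0xe4

VAL = 0xe4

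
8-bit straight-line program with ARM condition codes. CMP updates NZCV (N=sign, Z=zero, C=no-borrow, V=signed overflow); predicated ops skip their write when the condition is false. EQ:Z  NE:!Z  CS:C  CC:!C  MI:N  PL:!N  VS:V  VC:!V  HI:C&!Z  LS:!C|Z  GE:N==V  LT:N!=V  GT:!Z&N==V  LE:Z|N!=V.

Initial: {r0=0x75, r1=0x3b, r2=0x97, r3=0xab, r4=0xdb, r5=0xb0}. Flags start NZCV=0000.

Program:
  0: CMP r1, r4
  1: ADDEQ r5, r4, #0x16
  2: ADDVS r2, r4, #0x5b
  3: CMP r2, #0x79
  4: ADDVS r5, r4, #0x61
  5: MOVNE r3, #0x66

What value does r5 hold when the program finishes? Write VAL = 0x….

0: ✓ CMP  NZCV=0000
1: · ADDEQ
2: · ADDVS
3: ✓ CMP  NZCV=0011
4: ✓ ADDVS  r5←0x3c
5: ✓ MOVNE  r3←0x66

VAL = 0x3c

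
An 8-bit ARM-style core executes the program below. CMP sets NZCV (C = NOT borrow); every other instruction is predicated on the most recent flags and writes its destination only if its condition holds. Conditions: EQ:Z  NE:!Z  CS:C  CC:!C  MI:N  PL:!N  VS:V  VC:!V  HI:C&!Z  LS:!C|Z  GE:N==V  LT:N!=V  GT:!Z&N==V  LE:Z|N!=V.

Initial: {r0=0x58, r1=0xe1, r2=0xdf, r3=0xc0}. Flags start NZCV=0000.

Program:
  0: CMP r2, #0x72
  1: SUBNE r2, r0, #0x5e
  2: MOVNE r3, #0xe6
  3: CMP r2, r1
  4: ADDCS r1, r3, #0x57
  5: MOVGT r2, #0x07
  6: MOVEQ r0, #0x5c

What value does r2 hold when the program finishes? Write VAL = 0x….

0: ✓ CMP  NZCV=0011
1: ✓ SUBNE  r2←0xfa
2: ✓ MOVNE  r3←0xe6
3: ✓ CMP  NZCV=0010
4: ✓ ADDCS  r1←0x3d
5: ✓ MOVGT  r2←0x07
6: · MOVEQ

VAL = 0x07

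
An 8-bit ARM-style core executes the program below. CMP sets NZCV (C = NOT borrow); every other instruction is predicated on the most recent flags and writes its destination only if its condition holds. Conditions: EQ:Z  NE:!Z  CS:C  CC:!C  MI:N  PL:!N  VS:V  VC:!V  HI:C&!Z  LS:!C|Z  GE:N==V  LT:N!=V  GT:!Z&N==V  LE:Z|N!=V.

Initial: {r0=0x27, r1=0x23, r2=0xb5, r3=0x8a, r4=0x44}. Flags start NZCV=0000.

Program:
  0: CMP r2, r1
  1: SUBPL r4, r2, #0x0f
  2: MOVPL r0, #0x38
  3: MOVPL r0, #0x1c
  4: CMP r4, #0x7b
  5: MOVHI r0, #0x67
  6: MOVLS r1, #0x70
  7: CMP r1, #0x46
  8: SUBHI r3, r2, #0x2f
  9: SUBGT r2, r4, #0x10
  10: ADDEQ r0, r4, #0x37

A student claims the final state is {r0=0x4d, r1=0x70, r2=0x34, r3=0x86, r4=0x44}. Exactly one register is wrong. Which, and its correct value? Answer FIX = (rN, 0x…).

0: ✓ CMP  NZCV=1010
1: · SUBPL
2: · MOVPL
3: · MOVPL
4: ✓ CMP  NZCV=1000
5: · MOVHI
6: ✓ MOVLS  r1←0x70
7: ✓ CMP  NZCV=0010
8: ✓ SUBHI  r3←0x86
9: ✓ SUBGT  r2←0x34
10: · ADDEQ

FIX = (r0, 0x27)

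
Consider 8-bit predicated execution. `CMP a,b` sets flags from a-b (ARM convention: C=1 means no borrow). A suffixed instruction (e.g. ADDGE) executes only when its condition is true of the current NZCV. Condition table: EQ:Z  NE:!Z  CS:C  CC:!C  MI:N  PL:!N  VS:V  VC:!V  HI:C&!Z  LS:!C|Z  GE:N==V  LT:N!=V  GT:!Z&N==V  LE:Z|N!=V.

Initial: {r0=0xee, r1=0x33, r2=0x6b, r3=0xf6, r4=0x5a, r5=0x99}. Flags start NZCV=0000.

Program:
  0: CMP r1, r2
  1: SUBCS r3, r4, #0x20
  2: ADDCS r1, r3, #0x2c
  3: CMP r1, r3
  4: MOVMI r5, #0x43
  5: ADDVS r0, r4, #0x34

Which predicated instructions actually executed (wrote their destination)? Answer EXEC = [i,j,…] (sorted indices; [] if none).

[0] flags=1000 → (cmp)
[1] flags=1000 CS?F → skip
[2] flags=1000 CS?F → skip
[3] flags=0000 → (cmp)
[4] flags=0000 MI?F → skip
[5] flags=0000 VS?F → skip

EXEC = []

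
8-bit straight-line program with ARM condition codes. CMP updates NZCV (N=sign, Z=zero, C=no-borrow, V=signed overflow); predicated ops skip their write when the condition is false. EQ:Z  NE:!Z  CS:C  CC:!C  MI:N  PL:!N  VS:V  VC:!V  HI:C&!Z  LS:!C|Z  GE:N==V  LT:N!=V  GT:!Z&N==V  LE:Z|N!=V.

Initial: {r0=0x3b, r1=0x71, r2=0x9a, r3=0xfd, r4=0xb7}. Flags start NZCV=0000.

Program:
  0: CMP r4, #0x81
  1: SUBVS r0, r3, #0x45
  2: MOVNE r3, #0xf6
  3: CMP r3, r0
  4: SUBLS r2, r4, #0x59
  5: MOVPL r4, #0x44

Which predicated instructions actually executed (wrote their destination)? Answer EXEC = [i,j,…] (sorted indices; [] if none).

EXEC = [2]

0: ✓ CMP  NZCV=0010
1: · SUBVS
2: ✓ MOVNE  r3←0xf6
3: ✓ CMP  NZCV=1010
4: · SUBLS
5: · MOVPL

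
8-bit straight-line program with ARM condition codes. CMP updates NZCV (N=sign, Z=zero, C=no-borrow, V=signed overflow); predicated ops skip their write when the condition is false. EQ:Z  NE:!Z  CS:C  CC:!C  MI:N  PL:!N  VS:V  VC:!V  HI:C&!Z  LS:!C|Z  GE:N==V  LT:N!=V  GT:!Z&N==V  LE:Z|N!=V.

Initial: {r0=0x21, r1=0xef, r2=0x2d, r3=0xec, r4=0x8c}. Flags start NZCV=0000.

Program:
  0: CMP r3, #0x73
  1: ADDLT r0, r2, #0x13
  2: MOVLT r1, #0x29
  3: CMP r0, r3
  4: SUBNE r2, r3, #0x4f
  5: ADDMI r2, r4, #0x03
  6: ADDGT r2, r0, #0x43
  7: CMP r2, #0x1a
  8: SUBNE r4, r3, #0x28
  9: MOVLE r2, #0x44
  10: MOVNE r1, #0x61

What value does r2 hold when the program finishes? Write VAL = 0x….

VAL = 0x44

0: ✓ CMP  NZCV=0011
1: ✓ ADDLT  r0←0x40
2: ✓ MOVLT  r1←0x29
3: ✓ CMP  NZCV=0000
4: ✓ SUBNE  r2←0x9d
5: · ADDMI
6: ✓ ADDGT  r2←0x83
7: ✓ CMP  NZCV=0011
8: ✓ SUBNE  r4←0xc4
9: ✓ MOVLE  r2←0x44
10: ✓ MOVNE  r1←0x61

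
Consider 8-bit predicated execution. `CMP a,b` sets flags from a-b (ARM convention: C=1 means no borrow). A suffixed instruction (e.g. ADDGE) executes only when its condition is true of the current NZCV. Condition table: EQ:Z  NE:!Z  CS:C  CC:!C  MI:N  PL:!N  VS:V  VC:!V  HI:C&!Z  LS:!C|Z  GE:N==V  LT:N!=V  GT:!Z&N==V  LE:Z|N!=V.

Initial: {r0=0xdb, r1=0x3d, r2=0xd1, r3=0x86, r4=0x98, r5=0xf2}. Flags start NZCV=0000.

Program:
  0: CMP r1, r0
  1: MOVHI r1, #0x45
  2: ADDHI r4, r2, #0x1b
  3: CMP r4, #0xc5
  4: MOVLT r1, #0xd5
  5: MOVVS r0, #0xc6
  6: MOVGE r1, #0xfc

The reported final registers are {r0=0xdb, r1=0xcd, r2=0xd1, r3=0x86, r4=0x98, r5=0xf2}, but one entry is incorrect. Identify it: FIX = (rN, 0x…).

[0] flags=0000 → (cmp)
[1] flags=0000 HI?F → skip
[2] flags=0000 HI?F → skip
[3] flags=1000 → (cmp)
[4] flags=1000 LT?T → r1=0xd5
[5] flags=1000 VS?F → skip
[6] flags=1000 GE?F → skip

FIX = (r1, 0xd5)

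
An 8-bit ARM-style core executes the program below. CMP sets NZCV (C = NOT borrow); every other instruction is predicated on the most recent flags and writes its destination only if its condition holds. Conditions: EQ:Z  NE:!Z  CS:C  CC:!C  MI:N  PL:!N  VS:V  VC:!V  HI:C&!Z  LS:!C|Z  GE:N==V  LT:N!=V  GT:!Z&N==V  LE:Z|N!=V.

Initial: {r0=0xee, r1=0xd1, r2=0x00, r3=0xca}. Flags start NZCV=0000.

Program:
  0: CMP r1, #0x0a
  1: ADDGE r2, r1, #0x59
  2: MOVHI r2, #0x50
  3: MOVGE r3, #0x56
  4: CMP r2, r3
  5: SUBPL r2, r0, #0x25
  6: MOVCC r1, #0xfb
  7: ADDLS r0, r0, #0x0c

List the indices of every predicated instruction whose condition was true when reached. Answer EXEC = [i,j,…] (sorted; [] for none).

EXEC = [2,6,7]

[0] flags=1010 → (cmp)
[1] flags=1010 GE?F → skip
[2] flags=1010 HI?T → r2=0x50
[3] flags=1010 GE?F → skip
[4] flags=1001 → (cmp)
[5] flags=1001 PL?F → skip
[6] flags=1001 CC?T → r1=0xfb
[7] flags=1001 LS?T → r0=0xfa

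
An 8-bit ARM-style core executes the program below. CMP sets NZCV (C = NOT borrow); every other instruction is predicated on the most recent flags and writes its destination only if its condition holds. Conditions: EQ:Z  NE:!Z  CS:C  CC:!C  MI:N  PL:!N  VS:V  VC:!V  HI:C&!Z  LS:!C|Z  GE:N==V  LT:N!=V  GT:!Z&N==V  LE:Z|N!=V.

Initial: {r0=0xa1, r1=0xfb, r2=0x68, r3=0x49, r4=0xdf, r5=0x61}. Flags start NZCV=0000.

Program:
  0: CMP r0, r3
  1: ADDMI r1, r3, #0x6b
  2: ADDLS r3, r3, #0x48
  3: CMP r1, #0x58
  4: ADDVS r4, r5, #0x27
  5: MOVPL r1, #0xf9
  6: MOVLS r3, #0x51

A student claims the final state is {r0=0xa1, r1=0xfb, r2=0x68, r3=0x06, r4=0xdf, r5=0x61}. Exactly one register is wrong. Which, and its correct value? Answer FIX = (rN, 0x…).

0: ✓ CMP  NZCV=0011
1: · ADDMI
2: · ADDLS
3: ✓ CMP  NZCV=1010
4: · ADDVS
5: · MOVPL
6: · MOVLS

FIX = (r3, 0x49)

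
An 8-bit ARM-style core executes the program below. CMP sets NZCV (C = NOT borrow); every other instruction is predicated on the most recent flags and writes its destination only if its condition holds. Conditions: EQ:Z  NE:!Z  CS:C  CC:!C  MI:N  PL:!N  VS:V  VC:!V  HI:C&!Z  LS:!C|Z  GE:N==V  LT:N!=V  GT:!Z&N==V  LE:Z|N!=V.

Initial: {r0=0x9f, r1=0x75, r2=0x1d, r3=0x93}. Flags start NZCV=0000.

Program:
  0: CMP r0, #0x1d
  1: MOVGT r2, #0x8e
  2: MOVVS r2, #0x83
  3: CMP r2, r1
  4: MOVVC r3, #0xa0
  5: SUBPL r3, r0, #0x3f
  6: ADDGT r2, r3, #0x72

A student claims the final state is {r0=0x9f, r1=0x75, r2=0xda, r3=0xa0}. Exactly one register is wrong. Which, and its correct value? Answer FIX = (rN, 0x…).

FIX = (r2, 0x1d)

0: ✓ CMP  NZCV=1010
1: · MOVGT
2: · MOVVS
3: ✓ CMP  NZCV=1000
4: ✓ MOVVC  r3←0xa0
5: · SUBPL
6: · ADDGT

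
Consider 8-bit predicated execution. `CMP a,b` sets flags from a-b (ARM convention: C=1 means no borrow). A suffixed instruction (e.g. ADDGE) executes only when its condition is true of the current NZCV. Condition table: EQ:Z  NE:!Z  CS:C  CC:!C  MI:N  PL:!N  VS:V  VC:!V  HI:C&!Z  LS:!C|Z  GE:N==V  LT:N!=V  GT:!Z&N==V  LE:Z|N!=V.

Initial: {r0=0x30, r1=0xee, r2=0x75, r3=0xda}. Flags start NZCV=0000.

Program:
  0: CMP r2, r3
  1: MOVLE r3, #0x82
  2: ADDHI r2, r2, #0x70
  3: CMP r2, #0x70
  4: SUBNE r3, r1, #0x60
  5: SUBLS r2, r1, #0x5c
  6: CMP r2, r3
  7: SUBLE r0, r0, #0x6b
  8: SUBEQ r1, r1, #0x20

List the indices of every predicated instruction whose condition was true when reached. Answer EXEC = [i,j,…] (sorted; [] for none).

[0] flags=1001 → (cmp)
[1] flags=1001 LE?F → skip
[2] flags=1001 HI?F → skip
[3] flags=0010 → (cmp)
[4] flags=0010 NE?T → r3=0x8e
[5] flags=0010 LS?F → skip
[6] flags=1001 → (cmp)
[7] flags=1001 LE?F → skip
[8] flags=1001 EQ?F → skip

EXEC = [4]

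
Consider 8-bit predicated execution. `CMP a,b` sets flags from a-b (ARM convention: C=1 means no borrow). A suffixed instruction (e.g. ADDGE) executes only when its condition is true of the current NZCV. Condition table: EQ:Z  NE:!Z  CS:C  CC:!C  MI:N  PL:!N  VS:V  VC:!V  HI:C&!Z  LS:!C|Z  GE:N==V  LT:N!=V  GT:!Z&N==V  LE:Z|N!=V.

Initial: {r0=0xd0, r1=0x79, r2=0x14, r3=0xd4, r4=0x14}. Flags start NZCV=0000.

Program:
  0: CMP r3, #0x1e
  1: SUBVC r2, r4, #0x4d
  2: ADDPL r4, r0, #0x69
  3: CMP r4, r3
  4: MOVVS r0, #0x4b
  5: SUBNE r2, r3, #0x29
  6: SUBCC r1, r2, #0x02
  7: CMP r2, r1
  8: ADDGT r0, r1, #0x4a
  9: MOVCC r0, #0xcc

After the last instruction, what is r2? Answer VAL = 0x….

VAL = 0xab

[0] flags=1010 → (cmp)
[1] flags=1010 VC?T → r2=0xc7
[2] flags=1010 PL?F → skip
[3] flags=0000 → (cmp)
[4] flags=0000 VS?F → skip
[5] flags=0000 NE?T → r2=0xab
[6] flags=0000 CC?T → r1=0xa9
[7] flags=0010 → (cmp)
[8] flags=0010 GT?T → r0=0xf3
[9] flags=0010 CC?F → skip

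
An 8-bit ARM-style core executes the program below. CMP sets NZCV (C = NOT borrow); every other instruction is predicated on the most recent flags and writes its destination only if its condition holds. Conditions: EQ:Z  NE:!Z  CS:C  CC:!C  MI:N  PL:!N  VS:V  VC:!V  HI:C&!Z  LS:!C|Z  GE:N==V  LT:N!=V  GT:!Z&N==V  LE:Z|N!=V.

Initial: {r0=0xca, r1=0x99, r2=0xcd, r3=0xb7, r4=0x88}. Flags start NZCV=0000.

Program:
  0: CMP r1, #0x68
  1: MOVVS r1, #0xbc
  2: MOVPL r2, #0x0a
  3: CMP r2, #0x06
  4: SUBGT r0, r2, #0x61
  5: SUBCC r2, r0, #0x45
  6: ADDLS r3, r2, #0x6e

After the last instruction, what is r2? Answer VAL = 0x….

VAL = 0x0a

0: ✓ CMP  NZCV=0011
1: ✓ MOVVS  r1←0xbc
2: ✓ MOVPL  r2←0x0a
3: ✓ CMP  NZCV=0010
4: ✓ SUBGT  r0←0xa9
5: · SUBCC
6: · ADDLS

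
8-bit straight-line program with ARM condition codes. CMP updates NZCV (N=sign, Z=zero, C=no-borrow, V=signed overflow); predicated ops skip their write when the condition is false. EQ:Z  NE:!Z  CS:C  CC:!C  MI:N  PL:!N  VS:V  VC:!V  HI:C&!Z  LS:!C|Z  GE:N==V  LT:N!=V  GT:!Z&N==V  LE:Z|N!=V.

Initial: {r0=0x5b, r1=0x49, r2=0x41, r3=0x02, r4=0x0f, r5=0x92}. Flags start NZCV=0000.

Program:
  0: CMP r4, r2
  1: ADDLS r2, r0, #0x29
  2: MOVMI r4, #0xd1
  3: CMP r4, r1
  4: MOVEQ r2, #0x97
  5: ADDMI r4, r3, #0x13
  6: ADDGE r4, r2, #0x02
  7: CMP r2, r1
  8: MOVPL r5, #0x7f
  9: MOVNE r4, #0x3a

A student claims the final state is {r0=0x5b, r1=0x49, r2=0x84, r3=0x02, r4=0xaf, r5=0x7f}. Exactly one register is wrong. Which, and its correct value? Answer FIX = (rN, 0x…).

FIX = (r4, 0x3a)

[0] flags=1000 → (cmp)
[1] flags=1000 LS?T → r2=0x84
[2] flags=1000 MI?T → r4=0xd1
[3] flags=1010 → (cmp)
[4] flags=1010 EQ?F → skip
[5] flags=1010 MI?T → r4=0x15
[6] flags=1010 GE?F → skip
[7] flags=0011 → (cmp)
[8] flags=0011 PL?T → r5=0x7f
[9] flags=0011 NE?T → r4=0x3a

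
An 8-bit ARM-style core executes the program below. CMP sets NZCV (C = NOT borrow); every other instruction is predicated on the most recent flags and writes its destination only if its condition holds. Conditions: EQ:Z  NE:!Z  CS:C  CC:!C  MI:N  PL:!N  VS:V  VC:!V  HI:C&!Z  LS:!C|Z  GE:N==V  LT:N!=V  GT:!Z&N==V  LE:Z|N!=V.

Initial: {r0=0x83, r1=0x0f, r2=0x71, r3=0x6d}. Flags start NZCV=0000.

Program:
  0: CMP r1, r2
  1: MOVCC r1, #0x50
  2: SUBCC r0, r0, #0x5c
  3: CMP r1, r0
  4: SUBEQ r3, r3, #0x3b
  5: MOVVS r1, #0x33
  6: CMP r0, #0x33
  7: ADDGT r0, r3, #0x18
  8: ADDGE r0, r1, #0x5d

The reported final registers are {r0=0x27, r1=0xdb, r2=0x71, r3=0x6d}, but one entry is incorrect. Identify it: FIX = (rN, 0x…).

[0] flags=1000 → (cmp)
[1] flags=1000 CC?T → r1=0x50
[2] flags=1000 CC?T → r0=0x27
[3] flags=0010 → (cmp)
[4] flags=0010 EQ?F → skip
[5] flags=0010 VS?F → skip
[6] flags=1000 → (cmp)
[7] flags=1000 GT?F → skip
[8] flags=1000 GE?F → skip

FIX = (r1, 0x50)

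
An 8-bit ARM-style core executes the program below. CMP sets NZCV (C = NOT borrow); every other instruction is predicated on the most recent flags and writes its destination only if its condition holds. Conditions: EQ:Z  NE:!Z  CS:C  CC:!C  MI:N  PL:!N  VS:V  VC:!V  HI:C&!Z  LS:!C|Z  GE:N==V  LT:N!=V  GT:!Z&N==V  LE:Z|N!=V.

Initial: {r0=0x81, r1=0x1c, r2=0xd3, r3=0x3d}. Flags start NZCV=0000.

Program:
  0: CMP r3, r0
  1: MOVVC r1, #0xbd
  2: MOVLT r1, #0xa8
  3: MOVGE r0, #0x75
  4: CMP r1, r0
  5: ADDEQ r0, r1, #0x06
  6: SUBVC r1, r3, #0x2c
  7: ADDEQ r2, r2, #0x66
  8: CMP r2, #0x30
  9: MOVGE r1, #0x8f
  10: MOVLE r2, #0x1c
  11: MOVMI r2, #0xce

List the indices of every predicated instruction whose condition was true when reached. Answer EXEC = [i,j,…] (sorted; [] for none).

EXEC = [3,6,10,11]

0: ✓ CMP  NZCV=1001
1: · MOVVC
2: · MOVLT
3: ✓ MOVGE  r0←0x75
4: ✓ CMP  NZCV=1000
5: · ADDEQ
6: ✓ SUBVC  r1←0x11
7: · ADDEQ
8: ✓ CMP  NZCV=1010
9: · MOVGE
10: ✓ MOVLE  r2←0x1c
11: ✓ MOVMI  r2←0xce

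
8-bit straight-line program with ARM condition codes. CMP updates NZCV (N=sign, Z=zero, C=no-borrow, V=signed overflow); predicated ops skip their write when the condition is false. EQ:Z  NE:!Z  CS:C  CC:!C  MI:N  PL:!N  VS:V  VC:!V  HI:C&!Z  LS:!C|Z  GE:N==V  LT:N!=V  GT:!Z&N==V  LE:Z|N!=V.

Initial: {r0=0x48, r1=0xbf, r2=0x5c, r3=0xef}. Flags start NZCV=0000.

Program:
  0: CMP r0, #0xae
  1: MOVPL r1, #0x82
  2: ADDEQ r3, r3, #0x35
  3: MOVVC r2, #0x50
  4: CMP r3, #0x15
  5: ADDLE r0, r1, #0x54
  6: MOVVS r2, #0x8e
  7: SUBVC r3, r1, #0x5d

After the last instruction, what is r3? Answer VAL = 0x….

VAL = 0x62

[0] flags=1001 → (cmp)
[1] flags=1001 PL?F → skip
[2] flags=1001 EQ?F → skip
[3] flags=1001 VC?F → skip
[4] flags=1010 → (cmp)
[5] flags=1010 LE?T → r0=0x13
[6] flags=1010 VS?F → skip
[7] flags=1010 VC?T → r3=0x62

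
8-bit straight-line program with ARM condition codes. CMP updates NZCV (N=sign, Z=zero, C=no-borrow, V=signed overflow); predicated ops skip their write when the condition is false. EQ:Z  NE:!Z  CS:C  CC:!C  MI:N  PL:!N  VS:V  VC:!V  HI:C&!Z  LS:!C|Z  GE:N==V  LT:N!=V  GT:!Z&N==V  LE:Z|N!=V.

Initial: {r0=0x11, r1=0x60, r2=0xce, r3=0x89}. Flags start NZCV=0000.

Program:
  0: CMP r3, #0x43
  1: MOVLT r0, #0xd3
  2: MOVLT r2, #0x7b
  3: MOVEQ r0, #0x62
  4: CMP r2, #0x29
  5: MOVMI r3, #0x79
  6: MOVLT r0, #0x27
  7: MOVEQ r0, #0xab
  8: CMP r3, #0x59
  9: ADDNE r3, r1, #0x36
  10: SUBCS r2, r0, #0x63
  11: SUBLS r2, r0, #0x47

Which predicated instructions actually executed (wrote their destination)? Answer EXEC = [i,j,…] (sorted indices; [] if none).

EXEC = [1,2,9,10]

[0] flags=0011 → (cmp)
[1] flags=0011 LT?T → r0=0xd3
[2] flags=0011 LT?T → r2=0x7b
[3] flags=0011 EQ?F → skip
[4] flags=0010 → (cmp)
[5] flags=0010 MI?F → skip
[6] flags=0010 LT?F → skip
[7] flags=0010 EQ?F → skip
[8] flags=0011 → (cmp)
[9] flags=0011 NE?T → r3=0x96
[10] flags=0011 CS?T → r2=0x70
[11] flags=0011 LS?F → skip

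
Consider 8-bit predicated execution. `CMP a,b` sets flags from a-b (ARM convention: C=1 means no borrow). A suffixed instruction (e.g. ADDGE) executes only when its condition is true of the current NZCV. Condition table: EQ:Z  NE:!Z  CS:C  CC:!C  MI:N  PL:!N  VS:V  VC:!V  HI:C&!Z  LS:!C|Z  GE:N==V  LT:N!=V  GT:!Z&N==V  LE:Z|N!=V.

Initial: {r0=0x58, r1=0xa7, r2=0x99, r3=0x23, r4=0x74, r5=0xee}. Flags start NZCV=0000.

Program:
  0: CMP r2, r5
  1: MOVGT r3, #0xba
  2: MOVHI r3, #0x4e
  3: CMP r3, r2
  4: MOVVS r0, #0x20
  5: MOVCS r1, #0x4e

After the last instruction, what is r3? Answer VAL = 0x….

0: ✓ CMP  NZCV=1000
1: · MOVGT
2: · MOVHI
3: ✓ CMP  NZCV=1001
4: ✓ MOVVS  r0←0x20
5: · MOVCS

VAL = 0x23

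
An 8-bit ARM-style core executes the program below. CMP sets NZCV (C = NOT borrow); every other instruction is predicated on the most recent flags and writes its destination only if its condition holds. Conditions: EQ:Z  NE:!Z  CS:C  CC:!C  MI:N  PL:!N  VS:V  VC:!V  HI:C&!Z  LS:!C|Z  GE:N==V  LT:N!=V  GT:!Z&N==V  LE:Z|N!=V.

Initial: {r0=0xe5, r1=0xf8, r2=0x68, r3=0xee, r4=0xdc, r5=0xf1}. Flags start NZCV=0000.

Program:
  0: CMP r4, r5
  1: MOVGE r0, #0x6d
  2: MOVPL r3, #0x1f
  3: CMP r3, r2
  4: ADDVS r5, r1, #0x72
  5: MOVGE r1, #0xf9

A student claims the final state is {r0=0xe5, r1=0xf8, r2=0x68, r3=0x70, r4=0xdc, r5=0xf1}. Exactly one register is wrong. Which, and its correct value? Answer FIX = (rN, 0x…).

FIX = (r3, 0xee)

[0] flags=1000 → (cmp)
[1] flags=1000 GE?F → skip
[2] flags=1000 PL?F → skip
[3] flags=1010 → (cmp)
[4] flags=1010 VS?F → skip
[5] flags=1010 GE?F → skip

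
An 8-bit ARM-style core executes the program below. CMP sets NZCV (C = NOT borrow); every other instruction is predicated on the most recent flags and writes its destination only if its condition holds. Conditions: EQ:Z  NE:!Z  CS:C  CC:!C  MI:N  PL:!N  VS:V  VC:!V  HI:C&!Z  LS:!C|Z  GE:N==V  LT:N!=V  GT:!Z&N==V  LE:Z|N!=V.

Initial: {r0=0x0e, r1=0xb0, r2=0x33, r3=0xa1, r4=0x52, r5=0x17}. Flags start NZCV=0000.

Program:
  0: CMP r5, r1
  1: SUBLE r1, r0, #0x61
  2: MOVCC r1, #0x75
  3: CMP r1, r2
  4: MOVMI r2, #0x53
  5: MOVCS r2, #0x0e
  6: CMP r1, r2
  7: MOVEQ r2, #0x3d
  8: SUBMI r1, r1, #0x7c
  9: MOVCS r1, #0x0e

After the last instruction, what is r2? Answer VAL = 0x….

0: ✓ CMP  NZCV=0000
1: · SUBLE
2: ✓ MOVCC  r1←0x75
3: ✓ CMP  NZCV=0010
4: · MOVMI
5: ✓ MOVCS  r2←0x0e
6: ✓ CMP  NZCV=0010
7: · MOVEQ
8: · SUBMI
9: ✓ MOVCS  r1←0x0e

VAL = 0x0e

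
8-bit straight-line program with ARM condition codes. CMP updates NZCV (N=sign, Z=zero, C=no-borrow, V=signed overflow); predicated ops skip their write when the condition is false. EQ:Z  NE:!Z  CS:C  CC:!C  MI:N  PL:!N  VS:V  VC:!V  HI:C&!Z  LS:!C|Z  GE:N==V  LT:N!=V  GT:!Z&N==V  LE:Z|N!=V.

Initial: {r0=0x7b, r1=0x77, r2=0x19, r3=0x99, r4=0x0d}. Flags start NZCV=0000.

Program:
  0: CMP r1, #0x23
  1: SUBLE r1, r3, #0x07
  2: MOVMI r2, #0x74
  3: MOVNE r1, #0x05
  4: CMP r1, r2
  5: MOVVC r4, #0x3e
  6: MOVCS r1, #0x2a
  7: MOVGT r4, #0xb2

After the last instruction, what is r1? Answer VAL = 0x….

[0] flags=0010 → (cmp)
[1] flags=0010 LE?F → skip
[2] flags=0010 MI?F → skip
[3] flags=0010 NE?T → r1=0x05
[4] flags=1000 → (cmp)
[5] flags=1000 VC?T → r4=0x3e
[6] flags=1000 CS?F → skip
[7] flags=1000 GT?F → skip

VAL = 0x05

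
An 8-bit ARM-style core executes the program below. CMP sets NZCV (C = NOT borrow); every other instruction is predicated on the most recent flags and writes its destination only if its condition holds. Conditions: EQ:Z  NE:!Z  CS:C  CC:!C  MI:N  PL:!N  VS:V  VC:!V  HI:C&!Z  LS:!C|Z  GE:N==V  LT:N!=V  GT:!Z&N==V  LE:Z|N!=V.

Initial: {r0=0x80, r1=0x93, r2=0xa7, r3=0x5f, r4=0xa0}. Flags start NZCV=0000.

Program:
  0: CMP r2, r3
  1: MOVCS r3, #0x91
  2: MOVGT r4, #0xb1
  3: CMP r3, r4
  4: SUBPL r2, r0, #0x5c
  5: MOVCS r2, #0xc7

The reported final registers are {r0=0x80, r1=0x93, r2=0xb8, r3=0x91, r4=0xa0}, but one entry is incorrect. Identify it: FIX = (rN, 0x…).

FIX = (r2, 0xa7)

0: ✓ CMP  NZCV=0011
1: ✓ MOVCS  r3←0x91
2: · MOVGT
3: ✓ CMP  NZCV=1000
4: · SUBPL
5: · MOVCS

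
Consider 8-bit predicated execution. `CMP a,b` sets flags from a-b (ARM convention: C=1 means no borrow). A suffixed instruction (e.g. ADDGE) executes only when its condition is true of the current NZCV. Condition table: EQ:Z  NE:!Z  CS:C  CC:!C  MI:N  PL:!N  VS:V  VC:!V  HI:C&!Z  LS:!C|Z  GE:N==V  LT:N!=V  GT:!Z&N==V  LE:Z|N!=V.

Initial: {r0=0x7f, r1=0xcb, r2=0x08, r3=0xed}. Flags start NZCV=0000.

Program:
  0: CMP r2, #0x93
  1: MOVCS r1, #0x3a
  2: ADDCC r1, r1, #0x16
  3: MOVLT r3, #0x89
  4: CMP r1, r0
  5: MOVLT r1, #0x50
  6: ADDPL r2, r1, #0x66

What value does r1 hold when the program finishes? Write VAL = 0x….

VAL = 0x50

[0] flags=0000 → (cmp)
[1] flags=0000 CS?F → skip
[2] flags=0000 CC?T → r1=0xe1
[3] flags=0000 LT?F → skip
[4] flags=0011 → (cmp)
[5] flags=0011 LT?T → r1=0x50
[6] flags=0011 PL?T → r2=0xb6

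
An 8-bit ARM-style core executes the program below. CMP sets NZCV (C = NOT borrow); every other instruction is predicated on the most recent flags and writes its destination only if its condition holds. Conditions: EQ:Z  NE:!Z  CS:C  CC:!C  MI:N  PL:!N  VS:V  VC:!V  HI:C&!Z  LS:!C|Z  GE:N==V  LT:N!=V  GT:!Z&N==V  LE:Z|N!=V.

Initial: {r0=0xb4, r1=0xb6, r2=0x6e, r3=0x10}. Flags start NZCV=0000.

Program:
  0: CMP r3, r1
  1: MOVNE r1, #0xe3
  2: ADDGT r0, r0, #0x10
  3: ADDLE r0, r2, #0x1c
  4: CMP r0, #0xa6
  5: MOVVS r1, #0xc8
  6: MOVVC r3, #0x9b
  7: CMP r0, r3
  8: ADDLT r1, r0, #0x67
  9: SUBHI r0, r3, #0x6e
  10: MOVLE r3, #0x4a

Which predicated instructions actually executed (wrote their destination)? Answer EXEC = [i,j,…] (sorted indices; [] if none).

EXEC = [1,2,6,9]

0: ✓ CMP  NZCV=0000
1: ✓ MOVNE  r1←0xe3
2: ✓ ADDGT  r0←0xc4
3: · ADDLE
4: ✓ CMP  NZCV=0010
5: · MOVVS
6: ✓ MOVVC  r3←0x9b
7: ✓ CMP  NZCV=0010
8: · ADDLT
9: ✓ SUBHI  r0←0x2d
10: · MOVLE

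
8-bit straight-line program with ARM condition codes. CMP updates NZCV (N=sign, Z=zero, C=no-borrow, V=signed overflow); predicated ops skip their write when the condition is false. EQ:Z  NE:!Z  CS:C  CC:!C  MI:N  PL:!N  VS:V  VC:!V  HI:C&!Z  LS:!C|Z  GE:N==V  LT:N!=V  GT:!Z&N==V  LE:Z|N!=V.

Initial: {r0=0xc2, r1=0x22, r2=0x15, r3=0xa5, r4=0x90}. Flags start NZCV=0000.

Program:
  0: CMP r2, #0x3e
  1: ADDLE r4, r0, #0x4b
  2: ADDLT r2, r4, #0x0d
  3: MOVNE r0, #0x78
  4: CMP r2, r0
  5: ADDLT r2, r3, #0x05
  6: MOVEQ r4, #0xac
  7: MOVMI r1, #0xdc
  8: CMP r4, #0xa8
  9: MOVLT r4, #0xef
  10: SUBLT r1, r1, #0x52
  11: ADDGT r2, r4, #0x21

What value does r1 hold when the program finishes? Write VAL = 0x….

VAL = 0xdc

[0] flags=1000 → (cmp)
[1] flags=1000 LE?T → r4=0x0d
[2] flags=1000 LT?T → r2=0x1a
[3] flags=1000 NE?T → r0=0x78
[4] flags=1000 → (cmp)
[5] flags=1000 LT?T → r2=0xaa
[6] flags=1000 EQ?F → skip
[7] flags=1000 MI?T → r1=0xdc
[8] flags=0000 → (cmp)
[9] flags=0000 LT?F → skip
[10] flags=0000 LT?F → skip
[11] flags=0000 GT?T → r2=0x2e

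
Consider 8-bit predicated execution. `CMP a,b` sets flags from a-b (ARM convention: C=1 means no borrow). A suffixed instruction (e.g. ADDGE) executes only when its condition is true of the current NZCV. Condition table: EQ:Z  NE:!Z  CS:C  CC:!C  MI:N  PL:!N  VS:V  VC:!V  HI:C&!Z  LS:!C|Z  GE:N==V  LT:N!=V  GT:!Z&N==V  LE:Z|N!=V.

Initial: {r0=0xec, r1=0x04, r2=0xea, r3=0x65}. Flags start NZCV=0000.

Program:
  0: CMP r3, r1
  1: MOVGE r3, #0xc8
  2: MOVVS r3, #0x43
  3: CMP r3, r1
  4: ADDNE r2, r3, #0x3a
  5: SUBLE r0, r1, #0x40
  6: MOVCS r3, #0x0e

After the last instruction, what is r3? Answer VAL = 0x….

[0] flags=0010 → (cmp)
[1] flags=0010 GE?T → r3=0xc8
[2] flags=0010 VS?F → skip
[3] flags=1010 → (cmp)
[4] flags=1010 NE?T → r2=0x02
[5] flags=1010 LE?T → r0=0xc4
[6] flags=1010 CS?T → r3=0x0e

VAL = 0x0e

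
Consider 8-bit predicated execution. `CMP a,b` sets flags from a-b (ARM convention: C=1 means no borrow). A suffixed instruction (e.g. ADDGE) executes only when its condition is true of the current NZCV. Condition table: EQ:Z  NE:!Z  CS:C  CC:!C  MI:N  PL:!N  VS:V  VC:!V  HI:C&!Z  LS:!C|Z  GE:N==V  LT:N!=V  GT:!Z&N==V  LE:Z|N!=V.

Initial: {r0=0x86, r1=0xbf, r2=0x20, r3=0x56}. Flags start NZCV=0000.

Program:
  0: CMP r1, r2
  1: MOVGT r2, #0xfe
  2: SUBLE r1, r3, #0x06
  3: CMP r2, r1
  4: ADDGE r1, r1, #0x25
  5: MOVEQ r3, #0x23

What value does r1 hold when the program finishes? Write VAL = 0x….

VAL = 0x50

[0] flags=1010 → (cmp)
[1] flags=1010 GT?F → skip
[2] flags=1010 LE?T → r1=0x50
[3] flags=1000 → (cmp)
[4] flags=1000 GE?F → skip
[5] flags=1000 EQ?F → skip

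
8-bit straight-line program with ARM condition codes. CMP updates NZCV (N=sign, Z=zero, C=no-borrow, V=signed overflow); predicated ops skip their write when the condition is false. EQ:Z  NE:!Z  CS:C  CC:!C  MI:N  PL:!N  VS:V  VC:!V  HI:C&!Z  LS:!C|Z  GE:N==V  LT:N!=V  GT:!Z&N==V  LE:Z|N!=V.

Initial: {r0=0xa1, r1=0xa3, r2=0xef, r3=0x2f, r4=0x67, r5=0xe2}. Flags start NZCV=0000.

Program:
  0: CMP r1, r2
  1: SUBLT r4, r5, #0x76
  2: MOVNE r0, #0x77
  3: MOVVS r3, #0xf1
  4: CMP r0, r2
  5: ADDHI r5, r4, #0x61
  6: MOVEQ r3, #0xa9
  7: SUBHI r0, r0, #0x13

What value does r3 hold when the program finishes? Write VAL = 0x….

VAL = 0x2f

[0] flags=1000 → (cmp)
[1] flags=1000 LT?T → r4=0x6c
[2] flags=1000 NE?T → r0=0x77
[3] flags=1000 VS?F → skip
[4] flags=1001 → (cmp)
[5] flags=1001 HI?F → skip
[6] flags=1001 EQ?F → skip
[7] flags=1001 HI?F → skip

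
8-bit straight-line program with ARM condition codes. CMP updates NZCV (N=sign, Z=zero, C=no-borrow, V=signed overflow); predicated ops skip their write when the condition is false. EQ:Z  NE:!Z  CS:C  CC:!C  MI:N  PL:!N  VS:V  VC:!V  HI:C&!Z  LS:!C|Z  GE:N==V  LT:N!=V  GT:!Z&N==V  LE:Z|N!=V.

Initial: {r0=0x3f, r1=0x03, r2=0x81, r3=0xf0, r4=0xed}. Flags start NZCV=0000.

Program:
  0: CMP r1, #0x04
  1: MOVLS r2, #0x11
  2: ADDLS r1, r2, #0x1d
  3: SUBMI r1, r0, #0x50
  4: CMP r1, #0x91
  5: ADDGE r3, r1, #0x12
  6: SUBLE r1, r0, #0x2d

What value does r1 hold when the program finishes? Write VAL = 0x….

VAL = 0xef

[0] flags=1000 → (cmp)
[1] flags=1000 LS?T → r2=0x11
[2] flags=1000 LS?T → r1=0x2e
[3] flags=1000 MI?T → r1=0xef
[4] flags=0010 → (cmp)
[5] flags=0010 GE?T → r3=0x01
[6] flags=0010 LE?F → skip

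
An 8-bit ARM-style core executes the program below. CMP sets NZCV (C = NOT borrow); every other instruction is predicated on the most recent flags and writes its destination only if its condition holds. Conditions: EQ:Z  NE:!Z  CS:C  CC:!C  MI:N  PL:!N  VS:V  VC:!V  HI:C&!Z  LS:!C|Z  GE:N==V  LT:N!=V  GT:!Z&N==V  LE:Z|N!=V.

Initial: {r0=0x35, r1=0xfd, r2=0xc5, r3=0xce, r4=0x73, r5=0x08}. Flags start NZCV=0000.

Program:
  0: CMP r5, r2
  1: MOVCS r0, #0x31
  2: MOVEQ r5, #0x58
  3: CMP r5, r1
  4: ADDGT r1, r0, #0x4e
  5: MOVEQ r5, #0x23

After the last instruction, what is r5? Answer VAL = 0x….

[0] flags=0000 → (cmp)
[1] flags=0000 CS?F → skip
[2] flags=0000 EQ?F → skip
[3] flags=0000 → (cmp)
[4] flags=0000 GT?T → r1=0x83
[5] flags=0000 EQ?F → skip

VAL = 0x08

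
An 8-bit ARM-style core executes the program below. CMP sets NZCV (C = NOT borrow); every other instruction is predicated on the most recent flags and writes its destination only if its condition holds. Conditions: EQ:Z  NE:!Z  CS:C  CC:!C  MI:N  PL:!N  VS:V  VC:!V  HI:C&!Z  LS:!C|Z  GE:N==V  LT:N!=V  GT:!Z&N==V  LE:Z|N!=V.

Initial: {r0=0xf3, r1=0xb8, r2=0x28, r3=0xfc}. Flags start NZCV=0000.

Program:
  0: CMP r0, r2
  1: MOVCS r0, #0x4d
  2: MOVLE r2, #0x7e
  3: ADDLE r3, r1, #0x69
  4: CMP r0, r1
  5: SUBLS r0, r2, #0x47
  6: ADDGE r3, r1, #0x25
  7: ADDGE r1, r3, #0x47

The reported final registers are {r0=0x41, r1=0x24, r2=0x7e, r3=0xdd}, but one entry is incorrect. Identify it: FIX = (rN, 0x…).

[0] flags=1010 → (cmp)
[1] flags=1010 CS?T → r0=0x4d
[2] flags=1010 LE?T → r2=0x7e
[3] flags=1010 LE?T → r3=0x21
[4] flags=1001 → (cmp)
[5] flags=1001 LS?T → r0=0x37
[6] flags=1001 GE?T → r3=0xdd
[7] flags=1001 GE?T → r1=0x24

FIX = (r0, 0x37)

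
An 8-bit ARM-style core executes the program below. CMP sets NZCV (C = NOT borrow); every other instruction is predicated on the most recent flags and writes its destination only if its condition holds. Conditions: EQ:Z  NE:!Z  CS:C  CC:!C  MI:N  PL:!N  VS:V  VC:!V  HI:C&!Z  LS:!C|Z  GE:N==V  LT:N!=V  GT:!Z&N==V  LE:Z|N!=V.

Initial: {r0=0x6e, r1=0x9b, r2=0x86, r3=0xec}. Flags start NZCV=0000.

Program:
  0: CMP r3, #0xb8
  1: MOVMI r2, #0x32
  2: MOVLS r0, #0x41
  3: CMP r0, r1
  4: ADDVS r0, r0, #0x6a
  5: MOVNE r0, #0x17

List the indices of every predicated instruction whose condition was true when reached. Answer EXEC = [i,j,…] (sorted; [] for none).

EXEC = [4,5]

[0] flags=0010 → (cmp)
[1] flags=0010 MI?F → skip
[2] flags=0010 LS?F → skip
[3] flags=1001 → (cmp)
[4] flags=1001 VS?T → r0=0xd8
[5] flags=1001 NE?T → r0=0x17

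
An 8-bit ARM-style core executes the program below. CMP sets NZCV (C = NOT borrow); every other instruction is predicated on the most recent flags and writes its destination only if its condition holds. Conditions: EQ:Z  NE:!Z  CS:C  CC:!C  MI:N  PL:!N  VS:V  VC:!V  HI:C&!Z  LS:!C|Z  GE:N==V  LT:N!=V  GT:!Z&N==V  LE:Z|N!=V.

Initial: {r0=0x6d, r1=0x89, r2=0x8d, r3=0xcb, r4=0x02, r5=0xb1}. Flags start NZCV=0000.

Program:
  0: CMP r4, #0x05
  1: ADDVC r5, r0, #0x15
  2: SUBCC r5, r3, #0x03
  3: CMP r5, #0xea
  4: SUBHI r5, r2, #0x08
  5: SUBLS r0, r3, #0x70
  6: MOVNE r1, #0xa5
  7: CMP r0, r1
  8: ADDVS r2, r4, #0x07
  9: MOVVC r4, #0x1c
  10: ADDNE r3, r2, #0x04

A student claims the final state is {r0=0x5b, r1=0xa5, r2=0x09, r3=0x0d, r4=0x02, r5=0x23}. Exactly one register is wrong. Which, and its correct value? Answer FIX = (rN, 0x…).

0: ✓ CMP  NZCV=1000
1: ✓ ADDVC  r5←0x82
2: ✓ SUBCC  r5←0xc8
3: ✓ CMP  NZCV=1000
4: · SUBHI
5: ✓ SUBLS  r0←0x5b
6: ✓ MOVNE  r1←0xa5
7: ✓ CMP  NZCV=1001
8: ✓ ADDVS  r2←0x09
9: · MOVVC
10: ✓ ADDNE  r3←0x0d

FIX = (r5, 0xc8)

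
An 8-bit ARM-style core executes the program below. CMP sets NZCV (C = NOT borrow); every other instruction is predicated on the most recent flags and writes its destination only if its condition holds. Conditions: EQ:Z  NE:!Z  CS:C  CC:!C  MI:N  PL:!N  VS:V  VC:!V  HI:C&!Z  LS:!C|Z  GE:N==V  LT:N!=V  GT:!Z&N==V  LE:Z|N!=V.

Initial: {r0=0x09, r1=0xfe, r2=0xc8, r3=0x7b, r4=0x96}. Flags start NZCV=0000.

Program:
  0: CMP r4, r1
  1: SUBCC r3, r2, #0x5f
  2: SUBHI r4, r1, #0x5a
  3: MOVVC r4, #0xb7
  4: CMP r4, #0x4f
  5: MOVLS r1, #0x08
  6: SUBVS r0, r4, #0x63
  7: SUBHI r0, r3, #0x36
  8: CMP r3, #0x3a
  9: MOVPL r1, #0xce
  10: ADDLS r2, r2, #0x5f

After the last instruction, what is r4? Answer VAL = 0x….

VAL = 0xb7

0: ✓ CMP  NZCV=1000
1: ✓ SUBCC  r3←0x69
2: · SUBHI
3: ✓ MOVVC  r4←0xb7
4: ✓ CMP  NZCV=0011
5: · MOVLS
6: ✓ SUBVS  r0←0x54
7: ✓ SUBHI  r0←0x33
8: ✓ CMP  NZCV=0010
9: ✓ MOVPL  r1←0xce
10: · ADDLS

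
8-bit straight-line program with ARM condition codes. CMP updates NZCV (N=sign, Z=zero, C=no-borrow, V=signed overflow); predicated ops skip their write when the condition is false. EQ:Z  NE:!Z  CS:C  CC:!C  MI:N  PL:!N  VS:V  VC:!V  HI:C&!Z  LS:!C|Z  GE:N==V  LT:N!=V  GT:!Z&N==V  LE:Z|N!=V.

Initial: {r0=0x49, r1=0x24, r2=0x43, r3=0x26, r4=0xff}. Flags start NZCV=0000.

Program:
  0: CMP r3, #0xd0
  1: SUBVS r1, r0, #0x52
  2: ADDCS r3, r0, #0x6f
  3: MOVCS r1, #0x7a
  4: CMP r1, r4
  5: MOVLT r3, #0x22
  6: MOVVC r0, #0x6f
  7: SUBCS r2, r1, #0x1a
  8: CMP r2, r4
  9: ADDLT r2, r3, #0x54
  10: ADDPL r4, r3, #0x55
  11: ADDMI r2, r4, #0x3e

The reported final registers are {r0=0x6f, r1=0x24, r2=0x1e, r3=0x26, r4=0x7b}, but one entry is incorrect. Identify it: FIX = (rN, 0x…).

FIX = (r2, 0x43)

0: ✓ CMP  NZCV=0000
1: · SUBVS
2: · ADDCS
3: · MOVCS
4: ✓ CMP  NZCV=0000
5: · MOVLT
6: ✓ MOVVC  r0←0x6f
7: · SUBCS
8: ✓ CMP  NZCV=0000
9: · ADDLT
10: ✓ ADDPL  r4←0x7b
11: · ADDMI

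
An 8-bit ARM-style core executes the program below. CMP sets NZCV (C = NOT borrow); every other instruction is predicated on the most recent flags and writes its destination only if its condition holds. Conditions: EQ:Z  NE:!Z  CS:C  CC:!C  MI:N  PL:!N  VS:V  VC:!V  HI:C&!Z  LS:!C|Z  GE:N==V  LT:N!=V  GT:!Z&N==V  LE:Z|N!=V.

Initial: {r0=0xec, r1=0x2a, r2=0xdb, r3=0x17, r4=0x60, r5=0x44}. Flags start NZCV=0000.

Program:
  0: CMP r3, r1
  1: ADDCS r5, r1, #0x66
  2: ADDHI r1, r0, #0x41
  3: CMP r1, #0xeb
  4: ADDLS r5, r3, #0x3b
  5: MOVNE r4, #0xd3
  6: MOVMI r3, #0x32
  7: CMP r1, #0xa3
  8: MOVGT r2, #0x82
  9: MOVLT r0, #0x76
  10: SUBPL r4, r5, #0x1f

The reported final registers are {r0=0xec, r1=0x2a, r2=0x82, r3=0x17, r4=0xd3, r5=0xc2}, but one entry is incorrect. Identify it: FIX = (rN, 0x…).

[0] flags=1000 → (cmp)
[1] flags=1000 CS?F → skip
[2] flags=1000 HI?F → skip
[3] flags=0000 → (cmp)
[4] flags=0000 LS?T → r5=0x52
[5] flags=0000 NE?T → r4=0xd3
[6] flags=0000 MI?F → skip
[7] flags=1001 → (cmp)
[8] flags=1001 GT?T → r2=0x82
[9] flags=1001 LT?F → skip
[10] flags=1001 PL?F → skip

FIX = (r5, 0x52)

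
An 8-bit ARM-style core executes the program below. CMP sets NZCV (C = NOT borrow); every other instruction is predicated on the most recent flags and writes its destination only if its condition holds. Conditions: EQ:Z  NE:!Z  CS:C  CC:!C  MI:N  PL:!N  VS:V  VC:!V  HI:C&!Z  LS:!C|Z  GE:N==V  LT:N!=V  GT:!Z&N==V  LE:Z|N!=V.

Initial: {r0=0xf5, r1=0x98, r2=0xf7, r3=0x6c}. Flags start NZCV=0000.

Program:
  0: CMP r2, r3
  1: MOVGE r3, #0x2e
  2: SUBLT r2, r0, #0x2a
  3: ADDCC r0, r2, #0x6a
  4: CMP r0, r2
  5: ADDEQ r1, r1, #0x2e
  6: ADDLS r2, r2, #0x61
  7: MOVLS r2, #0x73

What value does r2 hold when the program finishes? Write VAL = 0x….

VAL = 0xcb

0: ✓ CMP  NZCV=1010
1: · MOVGE
2: ✓ SUBLT  r2←0xcb
3: · ADDCC
4: ✓ CMP  NZCV=0010
5: · ADDEQ
6: · ADDLS
7: · MOVLS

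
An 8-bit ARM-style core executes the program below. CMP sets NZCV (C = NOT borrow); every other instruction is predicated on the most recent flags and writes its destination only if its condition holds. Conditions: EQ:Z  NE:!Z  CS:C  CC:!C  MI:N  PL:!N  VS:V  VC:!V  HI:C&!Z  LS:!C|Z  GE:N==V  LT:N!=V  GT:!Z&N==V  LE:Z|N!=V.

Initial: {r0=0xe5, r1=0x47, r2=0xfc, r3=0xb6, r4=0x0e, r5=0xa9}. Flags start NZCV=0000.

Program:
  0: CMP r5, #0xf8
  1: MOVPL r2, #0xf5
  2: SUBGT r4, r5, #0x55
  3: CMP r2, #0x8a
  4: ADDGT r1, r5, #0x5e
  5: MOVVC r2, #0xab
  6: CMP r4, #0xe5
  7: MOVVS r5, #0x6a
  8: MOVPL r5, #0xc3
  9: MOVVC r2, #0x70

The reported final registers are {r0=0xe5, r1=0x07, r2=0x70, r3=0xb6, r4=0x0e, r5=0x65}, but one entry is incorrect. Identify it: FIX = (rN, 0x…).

0: ✓ CMP  NZCV=1000
1: · MOVPL
2: · SUBGT
3: ✓ CMP  NZCV=0010
4: ✓ ADDGT  r1←0x07
5: ✓ MOVVC  r2←0xab
6: ✓ CMP  NZCV=0000
7: · MOVVS
8: ✓ MOVPL  r5←0xc3
9: ✓ MOVVC  r2←0x70

FIX = (r5, 0xc3)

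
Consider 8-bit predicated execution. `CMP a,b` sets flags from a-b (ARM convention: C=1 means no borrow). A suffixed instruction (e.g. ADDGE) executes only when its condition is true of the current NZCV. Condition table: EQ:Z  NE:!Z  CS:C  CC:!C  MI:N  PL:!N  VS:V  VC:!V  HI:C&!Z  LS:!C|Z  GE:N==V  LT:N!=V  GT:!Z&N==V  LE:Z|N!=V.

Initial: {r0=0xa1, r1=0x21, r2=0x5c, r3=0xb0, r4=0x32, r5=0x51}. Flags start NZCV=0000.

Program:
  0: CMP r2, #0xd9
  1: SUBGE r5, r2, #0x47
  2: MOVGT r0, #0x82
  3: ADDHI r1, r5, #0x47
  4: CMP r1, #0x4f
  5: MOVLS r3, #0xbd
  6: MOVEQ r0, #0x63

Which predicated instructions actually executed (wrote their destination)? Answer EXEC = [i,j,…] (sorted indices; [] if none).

0: ✓ CMP  NZCV=1001
1: ✓ SUBGE  r5←0x15
2: ✓ MOVGT  r0←0x82
3: · ADDHI
4: ✓ CMP  NZCV=1000
5: ✓ MOVLS  r3←0xbd
6: · MOVEQ

EXEC = [1,2,5]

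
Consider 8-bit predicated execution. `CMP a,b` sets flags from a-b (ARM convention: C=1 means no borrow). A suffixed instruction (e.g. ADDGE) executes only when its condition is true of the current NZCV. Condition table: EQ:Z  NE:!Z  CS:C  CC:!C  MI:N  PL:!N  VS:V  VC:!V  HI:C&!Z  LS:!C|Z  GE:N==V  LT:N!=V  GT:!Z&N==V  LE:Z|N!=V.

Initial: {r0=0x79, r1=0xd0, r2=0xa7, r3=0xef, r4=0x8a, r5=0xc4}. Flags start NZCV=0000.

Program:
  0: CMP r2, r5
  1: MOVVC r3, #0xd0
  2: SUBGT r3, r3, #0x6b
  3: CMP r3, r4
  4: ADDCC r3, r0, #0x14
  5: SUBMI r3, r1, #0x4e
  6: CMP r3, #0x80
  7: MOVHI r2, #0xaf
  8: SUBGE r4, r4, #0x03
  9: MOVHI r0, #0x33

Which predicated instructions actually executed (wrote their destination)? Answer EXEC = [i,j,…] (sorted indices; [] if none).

0: ✓ CMP  NZCV=1000
1: ✓ MOVVC  r3←0xd0
2: · SUBGT
3: ✓ CMP  NZCV=0010
4: · ADDCC
5: · SUBMI
6: ✓ CMP  NZCV=0010
7: ✓ MOVHI  r2←0xaf
8: ✓ SUBGE  r4←0x87
9: ✓ MOVHI  r0←0x33

EXEC = [1,7,8,9]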